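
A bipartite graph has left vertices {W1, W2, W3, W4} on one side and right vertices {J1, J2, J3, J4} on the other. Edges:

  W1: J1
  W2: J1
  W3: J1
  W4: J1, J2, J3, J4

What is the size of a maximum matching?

Unit-capacity flow: source→left, listed edges, right→sink; max matching = max flow.
Augmenting path W1→J1 (+1); matched 1.
Augmenting path W4→J2 (+1); matched 2.
No augmenting path remains; maximum matching = 2.
König certificate: {W4, J1} is a vertex cover of size 2 (every listed pair touches it), so no matching can be larger.

2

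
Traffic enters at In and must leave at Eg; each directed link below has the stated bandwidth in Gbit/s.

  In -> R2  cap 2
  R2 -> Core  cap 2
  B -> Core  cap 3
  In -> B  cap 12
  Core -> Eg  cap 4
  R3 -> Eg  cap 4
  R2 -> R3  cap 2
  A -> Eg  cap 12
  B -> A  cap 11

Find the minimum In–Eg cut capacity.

14

Augment In→R2→Core→Eg: bottleneck 2, flow now 2.
Augment In→B→A→Eg: bottleneck 11, flow now 13.
Augment In→B→Core→Eg: bottleneck 1, flow now 14.
No augmenting path remains; maximum flow = 14.
By max-flow min-cut, the minimum cut capacity equals the max flow.
In the residual graph, reachable from In: {In}.
Min-cut edges: In→R2 (2), In→B (12); capacity 2 + 12 = 14.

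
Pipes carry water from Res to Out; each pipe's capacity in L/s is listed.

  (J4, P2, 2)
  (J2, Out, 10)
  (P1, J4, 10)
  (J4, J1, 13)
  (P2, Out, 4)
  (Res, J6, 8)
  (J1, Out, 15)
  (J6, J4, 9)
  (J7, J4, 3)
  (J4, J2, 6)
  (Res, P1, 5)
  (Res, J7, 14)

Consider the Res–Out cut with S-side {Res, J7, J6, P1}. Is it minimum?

No — its capacity is 22, but the minimum cut has capacity 16.

Given cut capacity: 3 + 9 + 10 = 22.
Augment Res→J7→J4→P2→Out: bottleneck 2, flow now 2.
Augment Res→J7→J4→J2→Out: bottleneck 1, flow now 3.
Augment Res→J6→J4→J2→Out: bottleneck 5, flow now 8.
Augment Res→J6→J4→J1→Out: bottleneck 3, flow now 11.
Augment Res→P1→J4→J1→Out: bottleneck 5, flow now 16.
No augmenting path remains; maximum flow = 16.
In the residual graph, reachable from Res: {Res, J7}.
Min-cut edges: Res→J6 (8), Res→P1 (5), J7→J4 (3); capacity 8 + 5 + 3 = 16.
Cut capacity 22 exceeds the max flow 16, so it is not minimum.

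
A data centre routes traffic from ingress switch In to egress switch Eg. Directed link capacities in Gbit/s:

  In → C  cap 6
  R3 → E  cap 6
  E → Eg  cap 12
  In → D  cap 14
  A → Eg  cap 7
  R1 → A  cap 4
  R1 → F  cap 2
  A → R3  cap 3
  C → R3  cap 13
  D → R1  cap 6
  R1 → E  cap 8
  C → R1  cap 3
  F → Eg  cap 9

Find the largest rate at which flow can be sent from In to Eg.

Augment In→C→R1→E→Eg: bottleneck 3, flow now 3.
Augment In→C→R3→E→Eg: bottleneck 3, flow now 6.
Augment In→D→R1→E→Eg: bottleneck 5, flow now 11.
Augment In→D→R1→F→Eg: bottleneck 1, flow now 12.
No augmenting path remains; maximum flow = 12.
In the residual graph, reachable from In: {In, D}.
Min-cut edges: In→C (6), D→R1 (6); capacity 6 + 6 = 12.
This cut is saturated, so no flow can exceed 12.

12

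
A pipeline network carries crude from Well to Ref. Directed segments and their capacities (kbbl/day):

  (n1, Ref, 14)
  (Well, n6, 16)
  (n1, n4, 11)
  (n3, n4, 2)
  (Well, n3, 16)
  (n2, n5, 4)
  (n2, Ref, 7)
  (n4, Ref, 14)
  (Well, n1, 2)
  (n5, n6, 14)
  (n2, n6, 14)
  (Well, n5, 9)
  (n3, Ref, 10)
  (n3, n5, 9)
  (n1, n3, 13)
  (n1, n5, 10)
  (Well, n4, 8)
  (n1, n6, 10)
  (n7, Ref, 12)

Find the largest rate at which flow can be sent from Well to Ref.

Augment Well→n1→Ref: bottleneck 2, flow now 2.
Augment Well→n3→Ref: bottleneck 10, flow now 12.
Augment Well→n4→Ref: bottleneck 8, flow now 20.
Augment Well→n3→n4→Ref: bottleneck 2, flow now 22.
No augmenting path remains; maximum flow = 22.
In the residual graph, reachable from Well: {Well, n3, n5, n6}.
Min-cut edges: Well→n1 (2), Well→n4 (8), n3→n4 (2), n3→Ref (10); capacity 2 + 8 + 2 + 10 = 22.
This cut is saturated, so no flow can exceed 22.

22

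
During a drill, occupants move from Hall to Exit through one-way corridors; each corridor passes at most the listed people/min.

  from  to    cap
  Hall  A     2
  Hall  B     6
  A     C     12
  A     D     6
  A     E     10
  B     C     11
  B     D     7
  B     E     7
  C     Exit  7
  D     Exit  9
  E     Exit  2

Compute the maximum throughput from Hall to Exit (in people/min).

Augment Hall→A→C→Exit: bottleneck 2, flow now 2.
Augment Hall→B→C→Exit: bottleneck 5, flow now 7.
Augment Hall→B→D→Exit: bottleneck 1, flow now 8.
No augmenting path remains; maximum flow = 8.
In the residual graph, reachable from Hall: {Hall}.
Min-cut edges: Hall→A (2), Hall→B (6); capacity 2 + 6 = 8.
This cut is saturated, so no flow can exceed 8.

8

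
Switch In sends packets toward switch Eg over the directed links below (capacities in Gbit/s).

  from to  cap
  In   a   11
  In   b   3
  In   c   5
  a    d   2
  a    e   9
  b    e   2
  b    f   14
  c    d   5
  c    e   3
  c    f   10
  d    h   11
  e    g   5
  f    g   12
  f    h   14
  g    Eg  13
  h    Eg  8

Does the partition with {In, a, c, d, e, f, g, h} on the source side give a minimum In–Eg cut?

Given cut capacity: 3 + 13 + 8 = 24.
Augment In→a→d→h→Eg: bottleneck 2, flow now 2.
Augment In→a→e→g→Eg: bottleneck 5, flow now 7.
Augment In→b→f→g→Eg: bottleneck 3, flow now 10.
Augment In→c→d→h→Eg: bottleneck 5, flow now 15.
No augmenting path remains; maximum flow = 15.
In the residual graph, reachable from In: {In, a, e}.
Min-cut edges: In→b (3), In→c (5), a→d (2), e→g (5); capacity 3 + 5 + 2 + 5 = 15.
Cut capacity 24 exceeds the max flow 15, so it is not minimum.

No — its capacity is 24, but the minimum cut has capacity 15.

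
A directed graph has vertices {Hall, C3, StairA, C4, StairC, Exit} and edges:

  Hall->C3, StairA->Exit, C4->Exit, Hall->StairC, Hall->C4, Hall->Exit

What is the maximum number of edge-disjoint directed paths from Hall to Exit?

Assign every edge capacity 1; by Menger, the answer equals the max flow.
Path Hall→Exit (+1); total 1.
Path Hall→C4→Exit (+1); total 2.
No residual Hall→Exit path; max flow = 2.
Certifying cut of size 2: {Hall→C4, Hall→Exit}.

2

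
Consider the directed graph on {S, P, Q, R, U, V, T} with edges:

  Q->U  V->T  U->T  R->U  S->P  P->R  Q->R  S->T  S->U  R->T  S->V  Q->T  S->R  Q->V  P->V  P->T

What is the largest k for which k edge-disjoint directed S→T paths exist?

Assign every edge capacity 1; by Menger, the answer equals the max flow.
Path S→T (+1); total 1.
Path S→P→T (+1); total 2.
Path S→R→T (+1); total 3.
Path S→U→T (+1); total 4.
Path S→V→T (+1); total 5.
No residual S→T path; max flow = 5.
Certifying cut of size 5: {S→P, S→R, S→T, S→U, S→V}.

5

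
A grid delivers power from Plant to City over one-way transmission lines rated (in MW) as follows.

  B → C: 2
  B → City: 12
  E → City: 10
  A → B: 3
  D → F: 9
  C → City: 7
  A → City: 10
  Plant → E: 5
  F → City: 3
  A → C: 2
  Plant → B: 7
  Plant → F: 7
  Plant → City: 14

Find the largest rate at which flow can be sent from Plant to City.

Augment Plant→City: bottleneck 14, flow now 14.
Augment Plant→B→City: bottleneck 7, flow now 21.
Augment Plant→E→City: bottleneck 5, flow now 26.
Augment Plant→F→City: bottleneck 3, flow now 29.
No augmenting path remains; maximum flow = 29.
In the residual graph, reachable from Plant: {Plant, F}.
Min-cut edges: Plant→B (7), Plant→E (5), Plant→City (14), F→City (3); capacity 7 + 5 + 14 + 3 = 29.
This cut is saturated, so no flow can exceed 29.

29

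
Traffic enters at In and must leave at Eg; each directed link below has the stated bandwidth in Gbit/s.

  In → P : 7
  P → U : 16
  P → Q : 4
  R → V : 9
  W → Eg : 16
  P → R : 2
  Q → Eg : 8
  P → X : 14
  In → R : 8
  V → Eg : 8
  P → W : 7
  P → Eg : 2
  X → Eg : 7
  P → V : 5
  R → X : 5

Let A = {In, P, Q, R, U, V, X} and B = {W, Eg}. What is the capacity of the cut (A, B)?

32

Edges leaving {In, P, Q, R, U, V, X}: P→W (7), P→Eg (2), Q→Eg (8), V→Eg (8), X→Eg (7).
Cut capacity = 7 + 2 + 8 + 8 + 7 = 32.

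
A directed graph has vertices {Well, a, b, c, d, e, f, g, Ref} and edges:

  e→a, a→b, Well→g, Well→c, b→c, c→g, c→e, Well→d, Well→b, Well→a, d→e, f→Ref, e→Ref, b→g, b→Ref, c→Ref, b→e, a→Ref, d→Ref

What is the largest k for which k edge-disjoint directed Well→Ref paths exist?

Assign every edge capacity 1; by Menger, the answer equals the max flow.
Path Well→a→Ref (+1); total 1.
Path Well→b→Ref (+1); total 2.
Path Well→c→Ref (+1); total 3.
Path Well→d→Ref (+1); total 4.
No residual Well→Ref path; max flow = 4.
Certifying cut of size 4: {Well→a, Well→b, Well→c, Well→d}.

4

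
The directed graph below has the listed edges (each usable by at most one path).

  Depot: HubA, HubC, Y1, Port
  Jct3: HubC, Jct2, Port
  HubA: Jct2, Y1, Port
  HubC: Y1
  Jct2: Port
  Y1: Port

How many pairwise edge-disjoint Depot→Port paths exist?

Assign every edge capacity 1; by Menger, the answer equals the max flow.
Path Depot→Port (+1); total 1.
Path Depot→HubA→Port (+1); total 2.
Path Depot→Y1→Port (+1); total 3.
No residual Depot→Port path; max flow = 3.
Certifying cut of size 3: {Depot→HubA, Depot→Port, Y1→Port}.

3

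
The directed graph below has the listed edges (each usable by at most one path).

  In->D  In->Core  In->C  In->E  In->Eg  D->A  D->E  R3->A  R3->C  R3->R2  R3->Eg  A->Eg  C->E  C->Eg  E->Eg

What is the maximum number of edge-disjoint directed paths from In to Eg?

Assign every edge capacity 1; by Menger, the answer equals the max flow.
Path In→Eg (+1); total 1.
Path In→C→Eg (+1); total 2.
Path In→E→Eg (+1); total 3.
Path In→D→A→Eg (+1); total 4.
No residual In→Eg path; max flow = 4.
Certifying cut of size 4: {In→C, In→D, In→E, In→Eg}.

4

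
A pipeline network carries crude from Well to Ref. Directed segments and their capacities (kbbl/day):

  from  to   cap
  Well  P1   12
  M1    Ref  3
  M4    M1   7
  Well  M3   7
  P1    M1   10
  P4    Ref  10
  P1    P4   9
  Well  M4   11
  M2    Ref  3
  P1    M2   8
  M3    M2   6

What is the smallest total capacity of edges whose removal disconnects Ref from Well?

Augment Well→M3→M2→Ref: bottleneck 3, flow now 3.
Augment Well→P1→P4→Ref: bottleneck 9, flow now 12.
Augment Well→P1→M1→Ref: bottleneck 3, flow now 15.
No augmenting path remains; maximum flow = 15.
By max-flow min-cut, the minimum cut capacity equals the max flow.
In the residual graph, reachable from Well: {Well, M3, P1, M4, M2, M1}.
Min-cut edges: P1→P4 (9), M2→Ref (3), M1→Ref (3); capacity 9 + 3 + 3 = 15.

15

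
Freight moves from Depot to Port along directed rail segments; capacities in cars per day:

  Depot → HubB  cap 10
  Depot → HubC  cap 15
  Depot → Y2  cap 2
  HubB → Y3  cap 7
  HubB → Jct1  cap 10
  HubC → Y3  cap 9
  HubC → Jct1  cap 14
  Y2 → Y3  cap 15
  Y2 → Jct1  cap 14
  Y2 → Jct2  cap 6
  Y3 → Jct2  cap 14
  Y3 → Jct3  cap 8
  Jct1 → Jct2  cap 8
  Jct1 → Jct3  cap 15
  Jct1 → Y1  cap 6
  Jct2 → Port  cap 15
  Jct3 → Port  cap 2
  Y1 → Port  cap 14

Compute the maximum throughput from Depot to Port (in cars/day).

23

Augment Depot→Y2→Jct2→Port: bottleneck 2, flow now 2.
Augment Depot→HubB→Y3→Jct2→Port: bottleneck 7, flow now 9.
Augment Depot→HubB→Jct1→Jct2→Port: bottleneck 3, flow now 12.
Augment Depot→HubC→Y3→Jct2→Port: bottleneck 3, flow now 15.
Augment Depot→HubC→Y3→Jct3→Port: bottleneck 2, flow now 17.
Augment Depot→HubC→Jct1→Y1→Port: bottleneck 6, flow now 23.
No augmenting path remains; maximum flow = 23.
In the residual graph, reachable from Depot: {Depot, HubB, HubC, Y2, Y3, Jct1, Jct2, Jct3}.
Min-cut edges: Jct1→Y1 (6), Jct2→Port (15), Jct3→Port (2); capacity 6 + 15 + 2 = 23.
This cut is saturated, so no flow can exceed 23.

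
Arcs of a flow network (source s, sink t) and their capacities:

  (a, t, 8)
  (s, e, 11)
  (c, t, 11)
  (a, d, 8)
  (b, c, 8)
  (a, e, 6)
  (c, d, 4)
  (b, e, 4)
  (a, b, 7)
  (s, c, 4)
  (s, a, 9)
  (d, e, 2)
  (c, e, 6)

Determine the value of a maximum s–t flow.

Augment s→a→t: bottleneck 8, flow now 8.
Augment s→c→t: bottleneck 4, flow now 12.
Augment s→a→b→c→t: bottleneck 1, flow now 13.
No augmenting path remains; maximum flow = 13.
In the residual graph, reachable from s: {s, e}.
Min-cut edges: s→a (9), s→c (4); capacity 9 + 4 = 13.
This cut is saturated, so no flow can exceed 13.

13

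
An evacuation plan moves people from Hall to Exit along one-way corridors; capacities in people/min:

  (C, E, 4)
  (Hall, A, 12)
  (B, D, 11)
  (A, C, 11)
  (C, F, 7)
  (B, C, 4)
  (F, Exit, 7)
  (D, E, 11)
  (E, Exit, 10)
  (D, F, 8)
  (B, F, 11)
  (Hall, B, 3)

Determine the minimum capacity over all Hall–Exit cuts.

14

Augment Hall→B→F→Exit: bottleneck 3, flow now 3.
Augment Hall→A→C→E→Exit: bottleneck 4, flow now 7.
Augment Hall→A→C→F→Exit: bottleneck 4, flow now 11.
Augment Hall→A→C→F→B→D→E→Exit: bottleneck 3, flow now 14. (uses reverse residual edge)
No augmenting path remains; maximum flow = 14.
By max-flow min-cut, the minimum cut capacity equals the max flow.
In the residual graph, reachable from Hall: {Hall, A}.
Min-cut edges: Hall→B (3), A→C (11); capacity 3 + 11 = 14.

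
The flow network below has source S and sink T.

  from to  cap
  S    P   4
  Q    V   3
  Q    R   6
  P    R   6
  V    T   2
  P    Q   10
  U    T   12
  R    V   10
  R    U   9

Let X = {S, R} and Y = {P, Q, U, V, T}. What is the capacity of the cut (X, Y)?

23

Edges leaving {S, R}: S→P (4), R→U (9), R→V (10).
Cut capacity = 4 + 9 + 10 = 23.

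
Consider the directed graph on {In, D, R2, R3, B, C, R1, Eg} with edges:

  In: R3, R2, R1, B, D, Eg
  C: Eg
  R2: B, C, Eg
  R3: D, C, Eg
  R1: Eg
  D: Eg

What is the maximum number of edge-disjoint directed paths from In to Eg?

5

Assign every edge capacity 1; by Menger, the answer equals the max flow.
Path In→Eg (+1); total 1.
Path In→D→Eg (+1); total 2.
Path In→R2→Eg (+1); total 3.
Path In→R3→Eg (+1); total 4.
Path In→R1→Eg (+1); total 5.
No residual In→Eg path; max flow = 5.
Certifying cut of size 5: {In→D, In→Eg, In→R1, In→R2, In→R3}.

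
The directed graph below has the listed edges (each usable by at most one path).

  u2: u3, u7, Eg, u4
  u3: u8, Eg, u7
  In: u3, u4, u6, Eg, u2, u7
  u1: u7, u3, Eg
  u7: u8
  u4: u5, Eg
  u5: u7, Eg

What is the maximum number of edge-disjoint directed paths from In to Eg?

Assign every edge capacity 1; by Menger, the answer equals the max flow.
Path In→Eg (+1); total 1.
Path In→u2→Eg (+1); total 2.
Path In→u3→Eg (+1); total 3.
Path In→u4→Eg (+1); total 4.
No residual In→Eg path; max flow = 4.
Certifying cut of size 4: {In→Eg, In→u2, In→u3, In→u4}.

4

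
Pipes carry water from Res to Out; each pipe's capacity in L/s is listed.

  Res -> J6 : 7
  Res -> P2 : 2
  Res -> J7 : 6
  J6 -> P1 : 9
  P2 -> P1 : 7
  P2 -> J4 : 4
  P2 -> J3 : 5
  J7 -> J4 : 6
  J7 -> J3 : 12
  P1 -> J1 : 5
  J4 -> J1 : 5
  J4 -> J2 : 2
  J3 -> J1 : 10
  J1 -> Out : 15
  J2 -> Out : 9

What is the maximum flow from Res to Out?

13

Augment Res→J6→P1→J1→Out: bottleneck 5, flow now 5.
Augment Res→P2→J4→J1→Out: bottleneck 2, flow now 7.
Augment Res→J7→J4→J1→Out: bottleneck 3, flow now 10.
Augment Res→J7→J4→J2→Out: bottleneck 2, flow now 12.
Augment Res→J7→J3→J1→Out: bottleneck 1, flow now 13.
No augmenting path remains; maximum flow = 13.
In the residual graph, reachable from Res: {Res, J6, P1}.
Min-cut edges: Res→P2 (2), Res→J7 (6), P1→J1 (5); capacity 2 + 6 + 5 = 13.
This cut is saturated, so no flow can exceed 13.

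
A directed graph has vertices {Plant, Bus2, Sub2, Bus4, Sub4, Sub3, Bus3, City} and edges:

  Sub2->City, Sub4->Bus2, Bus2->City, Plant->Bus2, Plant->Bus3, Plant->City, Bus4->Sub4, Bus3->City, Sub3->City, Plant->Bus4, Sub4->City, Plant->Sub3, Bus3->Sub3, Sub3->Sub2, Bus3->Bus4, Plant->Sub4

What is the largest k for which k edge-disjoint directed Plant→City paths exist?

5

Assign every edge capacity 1; by Menger, the answer equals the max flow.
Path Plant→City (+1); total 1.
Path Plant→Bus2→City (+1); total 2.
Path Plant→Sub4→City (+1); total 3.
Path Plant→Sub3→City (+1); total 4.
Path Plant→Bus3→City (+1); total 5.
No residual Plant→City path; max flow = 5.
Certifying cut of size 5: {Bus2→City, Plant→Bus3, Plant→City, Plant→Sub3, Sub4→City}.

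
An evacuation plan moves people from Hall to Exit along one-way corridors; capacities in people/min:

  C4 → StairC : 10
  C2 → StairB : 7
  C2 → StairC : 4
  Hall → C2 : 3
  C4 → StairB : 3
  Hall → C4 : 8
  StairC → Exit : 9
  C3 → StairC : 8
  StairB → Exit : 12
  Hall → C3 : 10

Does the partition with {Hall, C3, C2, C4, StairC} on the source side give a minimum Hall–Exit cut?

No — its capacity is 19, but the minimum cut has capacity 15.

Given cut capacity: 7 + 3 + 9 = 19.
Augment Hall→C3→StairC→Exit: bottleneck 8, flow now 8.
Augment Hall→C2→StairC→Exit: bottleneck 1, flow now 9.
Augment Hall→C2→StairB→Exit: bottleneck 2, flow now 11.
Augment Hall→C4→StairB→Exit: bottleneck 3, flow now 14.
Augment Hall→C4→StairC→C2→StairB→Exit: bottleneck 1, flow now 15. (uses reverse residual edge)
No augmenting path remains; maximum flow = 15.
In the residual graph, reachable from Hall: {Hall, C3, C4, StairC}.
Min-cut edges: Hall→C2 (3), C4→StairB (3), StairC→Exit (9); capacity 3 + 3 + 9 = 15.
Cut capacity 19 exceeds the max flow 15, so it is not minimum.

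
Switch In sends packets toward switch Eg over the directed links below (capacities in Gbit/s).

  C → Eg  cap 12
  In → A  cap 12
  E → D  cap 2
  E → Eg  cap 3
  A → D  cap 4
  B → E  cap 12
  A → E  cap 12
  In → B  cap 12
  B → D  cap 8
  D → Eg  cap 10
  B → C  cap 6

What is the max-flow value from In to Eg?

Augment In→A→D→Eg: bottleneck 4, flow now 4.
Augment In→A→E→Eg: bottleneck 3, flow now 7.
Augment In→B→C→Eg: bottleneck 6, flow now 13.
Augment In→B→D→Eg: bottleneck 6, flow now 19.
No augmenting path remains; maximum flow = 19.
In the residual graph, reachable from In: {In, A, B, D, E}.
Min-cut edges: B→C (6), D→Eg (10), E→Eg (3); capacity 6 + 10 + 3 = 19.
This cut is saturated, so no flow can exceed 19.

19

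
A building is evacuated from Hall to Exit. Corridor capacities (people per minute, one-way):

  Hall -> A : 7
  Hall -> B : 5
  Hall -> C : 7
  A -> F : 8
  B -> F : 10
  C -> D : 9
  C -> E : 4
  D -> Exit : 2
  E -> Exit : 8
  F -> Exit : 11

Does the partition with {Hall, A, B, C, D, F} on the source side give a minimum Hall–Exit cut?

Yes — it is a minimum cut (capacity 17).

Given cut capacity: 4 + 2 + 11 = 17.
Augment Hall→A→F→Exit: bottleneck 7, flow now 7.
Augment Hall→B→F→Exit: bottleneck 4, flow now 11.
Augment Hall→C→D→Exit: bottleneck 2, flow now 13.
Augment Hall→C→E→Exit: bottleneck 4, flow now 17.
No augmenting path remains; maximum flow = 17.
Cut capacity 17 equals the max flow, so it is a minimum cut.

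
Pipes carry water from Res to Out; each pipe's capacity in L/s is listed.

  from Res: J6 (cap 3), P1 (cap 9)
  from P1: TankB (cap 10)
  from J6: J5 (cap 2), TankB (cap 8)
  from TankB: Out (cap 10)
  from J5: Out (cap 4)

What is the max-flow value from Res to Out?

Augment Res→P1→TankB→Out: bottleneck 9, flow now 9.
Augment Res→J6→TankB→Out: bottleneck 1, flow now 10.
Augment Res→J6→J5→Out: bottleneck 2, flow now 12.
No augmenting path remains; maximum flow = 12.
In the residual graph, reachable from Res: {Res}.
Min-cut edges: Res→P1 (9), Res→J6 (3); capacity 9 + 3 = 12.
This cut is saturated, so no flow can exceed 12.

12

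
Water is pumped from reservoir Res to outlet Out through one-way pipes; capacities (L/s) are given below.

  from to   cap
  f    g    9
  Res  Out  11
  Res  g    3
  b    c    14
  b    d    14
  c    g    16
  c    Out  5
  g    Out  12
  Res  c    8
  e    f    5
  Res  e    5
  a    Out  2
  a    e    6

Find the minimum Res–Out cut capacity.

Augment Res→Out: bottleneck 11, flow now 11.
Augment Res→c→Out: bottleneck 5, flow now 16.
Augment Res→g→Out: bottleneck 3, flow now 19.
Augment Res→c→g→Out: bottleneck 3, flow now 22.
Augment Res→e→f→g→Out: bottleneck 5, flow now 27.
No augmenting path remains; maximum flow = 27.
By max-flow min-cut, the minimum cut capacity equals the max flow.
In the residual graph, reachable from Res: {Res}.
Min-cut edges: Res→c (8), Res→e (5), Res→g (3), Res→Out (11); capacity 8 + 5 + 3 + 11 = 27.

27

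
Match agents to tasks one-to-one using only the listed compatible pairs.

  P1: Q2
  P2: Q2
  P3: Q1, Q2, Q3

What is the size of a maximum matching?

Unit-capacity flow: source→left, listed edges, right→sink; max matching = max flow.
Augmenting path P1→Q2 (+1); matched 1.
Augmenting path P3→Q1 (+1); matched 2.
No augmenting path remains; maximum matching = 2.
König certificate: {P3, Q2} is a vertex cover of size 2 (every listed pair touches it), so no matching can be larger.

2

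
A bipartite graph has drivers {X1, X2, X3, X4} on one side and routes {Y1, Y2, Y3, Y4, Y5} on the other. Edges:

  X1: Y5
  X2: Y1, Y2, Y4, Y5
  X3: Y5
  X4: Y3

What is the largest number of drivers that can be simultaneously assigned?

3

Unit-capacity flow: source→left, listed edges, right→sink; max matching = max flow.
Augmenting path X1→Y5 (+1); matched 1.
Augmenting path X2→Y1 (+1); matched 2.
Augmenting path X4→Y3 (+1); matched 3.
No augmenting path remains; maximum matching = 3.
König certificate: {X2, X4, Y5} is a vertex cover of size 3 (every listed pair touches it), so no matching can be larger.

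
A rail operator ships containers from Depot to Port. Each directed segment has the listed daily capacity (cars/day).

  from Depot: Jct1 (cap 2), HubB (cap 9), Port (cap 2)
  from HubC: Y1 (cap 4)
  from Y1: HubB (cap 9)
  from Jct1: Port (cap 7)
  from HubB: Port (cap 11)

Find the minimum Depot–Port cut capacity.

13

Augment Depot→Port: bottleneck 2, flow now 2.
Augment Depot→Jct1→Port: bottleneck 2, flow now 4.
Augment Depot→HubB→Port: bottleneck 9, flow now 13.
No augmenting path remains; maximum flow = 13.
By max-flow min-cut, the minimum cut capacity equals the max flow.
In the residual graph, reachable from Depot: {Depot}.
Min-cut edges: Depot→Jct1 (2), Depot→HubB (9), Depot→Port (2); capacity 2 + 9 + 2 = 13.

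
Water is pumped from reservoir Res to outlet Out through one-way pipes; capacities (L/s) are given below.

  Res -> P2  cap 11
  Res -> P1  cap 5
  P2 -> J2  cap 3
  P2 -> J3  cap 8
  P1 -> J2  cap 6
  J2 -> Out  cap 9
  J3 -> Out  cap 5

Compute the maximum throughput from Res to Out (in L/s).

13

Augment Res→P2→J2→Out: bottleneck 3, flow now 3.
Augment Res→P2→J3→Out: bottleneck 5, flow now 8.
Augment Res→P1→J2→Out: bottleneck 5, flow now 13.
No augmenting path remains; maximum flow = 13.
In the residual graph, reachable from Res: {Res, P2, J3}.
Min-cut edges: Res→P1 (5), P2→J2 (3), J3→Out (5); capacity 5 + 3 + 5 = 13.
This cut is saturated, so no flow can exceed 13.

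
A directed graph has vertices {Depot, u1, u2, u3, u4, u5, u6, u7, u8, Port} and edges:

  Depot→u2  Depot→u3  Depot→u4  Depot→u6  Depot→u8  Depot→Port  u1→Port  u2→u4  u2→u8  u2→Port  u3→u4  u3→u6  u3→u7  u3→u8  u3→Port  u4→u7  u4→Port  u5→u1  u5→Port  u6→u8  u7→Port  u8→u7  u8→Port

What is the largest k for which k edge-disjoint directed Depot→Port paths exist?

Assign every edge capacity 1; by Menger, the answer equals the max flow.
Path Depot→Port (+1); total 1.
Path Depot→u2→Port (+1); total 2.
Path Depot→u3→Port (+1); total 3.
Path Depot→u4→Port (+1); total 4.
Path Depot→u8→Port (+1); total 5.
Path Depot→u6→u8→u7→Port (+1); total 6.
No residual Depot→Port path; max flow = 6.
Certifying cut of size 6: {Depot→Port, Depot→u2, Depot→u3, Depot→u4, Depot→u6, Depot→u8}.

6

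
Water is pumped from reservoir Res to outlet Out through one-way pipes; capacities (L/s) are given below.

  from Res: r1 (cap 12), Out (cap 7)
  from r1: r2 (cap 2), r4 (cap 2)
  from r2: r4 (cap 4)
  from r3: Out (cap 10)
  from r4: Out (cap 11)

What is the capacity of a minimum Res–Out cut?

11

Augment Res→Out: bottleneck 7, flow now 7.
Augment Res→r1→r4→Out: bottleneck 2, flow now 9.
Augment Res→r1→r2→r4→Out: bottleneck 2, flow now 11.
No augmenting path remains; maximum flow = 11.
By max-flow min-cut, the minimum cut capacity equals the max flow.
In the residual graph, reachable from Res: {Res, r1}.
Min-cut edges: Res→Out (7), r1→r2 (2), r1→r4 (2); capacity 7 + 2 + 2 = 11.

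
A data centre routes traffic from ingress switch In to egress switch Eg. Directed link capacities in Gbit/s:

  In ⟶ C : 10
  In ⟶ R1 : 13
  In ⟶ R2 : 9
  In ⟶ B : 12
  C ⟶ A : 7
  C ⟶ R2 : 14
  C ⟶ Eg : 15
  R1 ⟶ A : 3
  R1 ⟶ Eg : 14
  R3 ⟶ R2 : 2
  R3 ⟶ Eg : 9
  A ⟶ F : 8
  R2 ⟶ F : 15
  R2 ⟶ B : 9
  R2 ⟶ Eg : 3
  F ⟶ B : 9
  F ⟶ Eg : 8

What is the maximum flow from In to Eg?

32

Augment In→C→Eg: bottleneck 10, flow now 10.
Augment In→R1→Eg: bottleneck 13, flow now 23.
Augment In→R2→Eg: bottleneck 3, flow now 26.
Augment In→R2→F→Eg: bottleneck 6, flow now 32.
No augmenting path remains; maximum flow = 32.
In the residual graph, reachable from In: {In, B}.
Min-cut edges: In→C (10), In→R1 (13), In→R2 (9); capacity 10 + 13 + 9 = 32.
This cut is saturated, so no flow can exceed 32.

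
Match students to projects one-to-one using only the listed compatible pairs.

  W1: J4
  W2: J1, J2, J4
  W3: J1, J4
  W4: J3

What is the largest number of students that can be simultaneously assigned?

Unit-capacity flow: source→left, listed edges, right→sink; max matching = max flow.
Augmenting path W1→J4 (+1); matched 1.
Augmenting path W2→J1 (+1); matched 2.
Augmenting path W4→J3 (+1); matched 3.
Augmenting path W3→J1→W2→J2 (+1); matched 4.
No augmenting path remains; maximum matching = 4.
König certificate: {W1, W2, W3, W4} is a vertex cover of size 4 (every listed pair touches it), so no matching can be larger.

4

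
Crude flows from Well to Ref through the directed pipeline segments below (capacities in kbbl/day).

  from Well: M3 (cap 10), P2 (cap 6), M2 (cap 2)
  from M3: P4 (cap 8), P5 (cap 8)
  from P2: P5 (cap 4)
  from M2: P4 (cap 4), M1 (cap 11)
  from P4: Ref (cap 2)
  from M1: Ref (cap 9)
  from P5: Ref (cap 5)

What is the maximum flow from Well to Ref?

Augment Well→M3→P4→Ref: bottleneck 2, flow now 2.
Augment Well→M3→P5→Ref: bottleneck 5, flow now 7.
Augment Well→M2→M1→Ref: bottleneck 2, flow now 9.
No augmenting path remains; maximum flow = 9.
In the residual graph, reachable from Well: {Well, M3, P2, P4, P5}.
Min-cut edges: Well→M2 (2), P4→Ref (2), P5→Ref (5); capacity 2 + 2 + 5 = 9.
This cut is saturated, so no flow can exceed 9.

9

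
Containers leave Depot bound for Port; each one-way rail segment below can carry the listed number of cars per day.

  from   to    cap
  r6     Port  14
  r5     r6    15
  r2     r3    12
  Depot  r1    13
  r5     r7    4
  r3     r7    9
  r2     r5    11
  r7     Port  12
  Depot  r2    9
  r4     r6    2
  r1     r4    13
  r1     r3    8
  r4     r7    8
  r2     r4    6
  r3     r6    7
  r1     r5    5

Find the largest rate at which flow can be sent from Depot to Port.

22

Augment Depot→r1→r3→r6→Port: bottleneck 7, flow now 7.
Augment Depot→r1→r3→r7→Port: bottleneck 1, flow now 8.
Augment Depot→r1→r4→r6→Port: bottleneck 2, flow now 10.
Augment Depot→r1→r4→r7→Port: bottleneck 3, flow now 13.
Augment Depot→r2→r3→r7→Port: bottleneck 8, flow now 21.
Augment Depot→r2→r5→r6→Port: bottleneck 1, flow now 22.
No augmenting path remains; maximum flow = 22.
In the residual graph, reachable from Depot: {Depot}.
Min-cut edges: Depot→r1 (13), Depot→r2 (9); capacity 13 + 9 = 22.
This cut is saturated, so no flow can exceed 22.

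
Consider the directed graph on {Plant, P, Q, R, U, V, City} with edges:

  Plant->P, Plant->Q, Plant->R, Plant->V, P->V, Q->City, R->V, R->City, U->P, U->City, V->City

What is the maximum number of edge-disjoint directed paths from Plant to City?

Assign every edge capacity 1; by Menger, the answer equals the max flow.
Path Plant→Q→City (+1); total 1.
Path Plant→R→City (+1); total 2.
Path Plant→V→City (+1); total 3.
No residual Plant→City path; max flow = 3.
Certifying cut of size 3: {Plant→Q, Plant→R, V→City}.

3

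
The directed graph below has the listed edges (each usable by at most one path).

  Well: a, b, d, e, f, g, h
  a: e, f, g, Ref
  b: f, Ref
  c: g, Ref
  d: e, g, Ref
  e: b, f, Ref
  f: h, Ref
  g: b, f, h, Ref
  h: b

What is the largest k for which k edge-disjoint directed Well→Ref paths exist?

6

Assign every edge capacity 1; by Menger, the answer equals the max flow.
Path Well→a→Ref (+1); total 1.
Path Well→b→Ref (+1); total 2.
Path Well→d→Ref (+1); total 3.
Path Well→e→Ref (+1); total 4.
Path Well→f→Ref (+1); total 5.
Path Well→g→Ref (+1); total 6.
No residual Well→Ref path; max flow = 6.
Certifying cut of size 6: {Well→a, Well→d, Well→e, Well→g, b→Ref, f→Ref}.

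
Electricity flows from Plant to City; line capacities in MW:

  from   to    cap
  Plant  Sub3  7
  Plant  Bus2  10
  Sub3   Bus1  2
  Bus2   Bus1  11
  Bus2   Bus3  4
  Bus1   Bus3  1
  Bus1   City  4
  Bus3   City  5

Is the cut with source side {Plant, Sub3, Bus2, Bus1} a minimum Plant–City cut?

Yes — it is a minimum cut (capacity 9).

Given cut capacity: 4 + 1 + 4 = 9.
Augment Plant→Sub3→Bus1→City: bottleneck 2, flow now 2.
Augment Plant→Bus2→Bus1→City: bottleneck 2, flow now 4.
Augment Plant→Bus2→Bus3→City: bottleneck 4, flow now 8.
Augment Plant→Bus2→Bus1→Bus3→City: bottleneck 1, flow now 9.
No augmenting path remains; maximum flow = 9.
Cut capacity 9 equals the max flow, so it is a minimum cut.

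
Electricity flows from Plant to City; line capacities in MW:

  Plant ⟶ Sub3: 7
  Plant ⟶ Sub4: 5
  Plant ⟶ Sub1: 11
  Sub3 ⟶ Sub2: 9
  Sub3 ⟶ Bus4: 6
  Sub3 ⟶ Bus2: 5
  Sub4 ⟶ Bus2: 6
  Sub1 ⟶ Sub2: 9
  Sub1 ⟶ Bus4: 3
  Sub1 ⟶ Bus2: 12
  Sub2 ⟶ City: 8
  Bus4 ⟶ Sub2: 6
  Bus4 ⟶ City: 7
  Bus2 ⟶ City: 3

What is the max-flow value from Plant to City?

18

Augment Plant→Sub3→Sub2→City: bottleneck 7, flow now 7.
Augment Plant→Sub4→Bus2→City: bottleneck 3, flow now 10.
Augment Plant→Sub1→Sub2→City: bottleneck 1, flow now 11.
Augment Plant→Sub1→Bus4→City: bottleneck 3, flow now 14.
Augment Plant→Sub1→Sub2→Sub3→Bus4→City: bottleneck 4, flow now 18. (uses reverse residual edge)
No augmenting path remains; maximum flow = 18.
In the residual graph, reachable from Plant: {Plant, Sub3, Sub4, Sub1, Sub2, Bus4, Bus2}.
Min-cut edges: Sub2→City (8), Bus4→City (7), Bus2→City (3); capacity 8 + 7 + 3 = 18.
This cut is saturated, so no flow can exceed 18.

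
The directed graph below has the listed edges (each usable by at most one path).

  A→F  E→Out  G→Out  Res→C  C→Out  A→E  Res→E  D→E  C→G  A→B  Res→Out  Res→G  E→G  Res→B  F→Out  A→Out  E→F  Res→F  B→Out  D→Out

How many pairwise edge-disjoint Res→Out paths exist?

Assign every edge capacity 1; by Menger, the answer equals the max flow.
Path Res→Out (+1); total 1.
Path Res→B→Out (+1); total 2.
Path Res→C→Out (+1); total 3.
Path Res→E→Out (+1); total 4.
Path Res→F→Out (+1); total 5.
Path Res→G→Out (+1); total 6.
No residual Res→Out path; max flow = 6.
Certifying cut of size 6: {Res→B, Res→C, Res→E, Res→F, Res→G, Res→Out}.

6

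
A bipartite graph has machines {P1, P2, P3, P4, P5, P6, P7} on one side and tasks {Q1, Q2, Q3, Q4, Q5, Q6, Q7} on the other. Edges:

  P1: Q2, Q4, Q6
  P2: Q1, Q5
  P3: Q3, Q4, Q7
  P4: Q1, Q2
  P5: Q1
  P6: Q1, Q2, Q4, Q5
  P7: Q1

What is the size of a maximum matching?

Unit-capacity flow: source→left, listed edges, right→sink; max matching = max flow.
Augmenting path P1→Q2 (+1); matched 1.
Augmenting path P2→Q1 (+1); matched 2.
Augmenting path P3→Q3 (+1); matched 3.
Augmenting path P6→Q4 (+1); matched 4.
Augmenting path P4→Q1→P2→Q5 (+1); matched 5.
Augmenting path P5→Q1→P4→Q2→P1→Q6 (+1); matched 6.
No augmenting path remains; maximum matching = 6.
König certificate: {P1, P2, P3, P4, P6, Q1} is a vertex cover of size 6 (every listed pair touches it), so no matching can be larger.

6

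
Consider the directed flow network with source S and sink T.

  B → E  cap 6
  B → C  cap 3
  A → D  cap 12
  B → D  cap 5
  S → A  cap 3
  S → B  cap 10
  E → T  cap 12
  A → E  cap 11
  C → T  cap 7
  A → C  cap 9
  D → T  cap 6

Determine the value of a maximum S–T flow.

Augment S→A→C→T: bottleneck 3, flow now 3.
Augment S→B→C→T: bottleneck 3, flow now 6.
Augment S→B→D→T: bottleneck 5, flow now 11.
Augment S→B→E→T: bottleneck 2, flow now 13.
No augmenting path remains; maximum flow = 13.
In the residual graph, reachable from S: {S}.
Min-cut edges: S→A (3), S→B (10); capacity 3 + 10 = 13.
This cut is saturated, so no flow can exceed 13.

13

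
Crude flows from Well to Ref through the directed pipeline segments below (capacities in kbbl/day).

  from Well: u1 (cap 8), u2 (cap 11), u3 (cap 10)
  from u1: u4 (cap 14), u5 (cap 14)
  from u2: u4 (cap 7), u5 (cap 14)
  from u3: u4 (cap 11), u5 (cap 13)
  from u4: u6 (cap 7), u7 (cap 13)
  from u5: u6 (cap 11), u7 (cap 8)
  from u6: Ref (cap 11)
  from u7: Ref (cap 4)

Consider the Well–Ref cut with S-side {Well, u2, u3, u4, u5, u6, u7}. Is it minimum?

Given cut capacity: 8 + 11 + 4 = 23.
Augment Well→u1→u4→u6→Ref: bottleneck 7, flow now 7.
Augment Well→u1→u4→u7→Ref: bottleneck 1, flow now 8.
Augment Well→u2→u4→u7→Ref: bottleneck 3, flow now 11.
Augment Well→u2→u5→u6→Ref: bottleneck 4, flow now 15.
No augmenting path remains; maximum flow = 15.
In the residual graph, reachable from Well: {Well, u1, u2, u3, u4, u5, u6, u7}.
Min-cut edges: u6→Ref (11), u7→Ref (4); capacity 11 + 4 = 15.
Cut capacity 23 exceeds the max flow 15, so it is not minimum.

No — its capacity is 23, but the minimum cut has capacity 15.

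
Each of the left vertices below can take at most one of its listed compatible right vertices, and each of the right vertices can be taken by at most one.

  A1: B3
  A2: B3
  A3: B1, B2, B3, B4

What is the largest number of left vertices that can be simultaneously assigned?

Unit-capacity flow: source→left, listed edges, right→sink; max matching = max flow.
Augmenting path A1→B3 (+1); matched 1.
Augmenting path A3→B1 (+1); matched 2.
No augmenting path remains; maximum matching = 2.
König certificate: {A3, B3} is a vertex cover of size 2 (every listed pair touches it), so no matching can be larger.

2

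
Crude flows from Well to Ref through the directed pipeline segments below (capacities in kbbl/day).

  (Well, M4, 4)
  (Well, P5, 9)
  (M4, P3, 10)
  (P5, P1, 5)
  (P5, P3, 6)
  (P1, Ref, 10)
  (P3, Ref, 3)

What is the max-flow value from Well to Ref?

8

Augment Well→M4→P3→Ref: bottleneck 3, flow now 3.
Augment Well→P5→P1→Ref: bottleneck 5, flow now 8.
No augmenting path remains; maximum flow = 8.
In the residual graph, reachable from Well: {Well, M4, P5, P3}.
Min-cut edges: P5→P1 (5), P3→Ref (3); capacity 5 + 3 = 8.
This cut is saturated, so no flow can exceed 8.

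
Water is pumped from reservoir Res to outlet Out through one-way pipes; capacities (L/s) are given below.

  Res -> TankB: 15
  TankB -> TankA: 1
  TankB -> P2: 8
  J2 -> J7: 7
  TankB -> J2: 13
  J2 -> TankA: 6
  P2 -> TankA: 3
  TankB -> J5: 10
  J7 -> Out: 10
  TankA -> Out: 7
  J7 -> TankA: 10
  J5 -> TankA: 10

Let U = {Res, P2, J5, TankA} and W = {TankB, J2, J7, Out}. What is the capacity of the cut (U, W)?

Edges leaving {Res, P2, J5, TankA}: Res→TankB (15), TankA→Out (7).
Cut capacity = 15 + 7 = 22.

22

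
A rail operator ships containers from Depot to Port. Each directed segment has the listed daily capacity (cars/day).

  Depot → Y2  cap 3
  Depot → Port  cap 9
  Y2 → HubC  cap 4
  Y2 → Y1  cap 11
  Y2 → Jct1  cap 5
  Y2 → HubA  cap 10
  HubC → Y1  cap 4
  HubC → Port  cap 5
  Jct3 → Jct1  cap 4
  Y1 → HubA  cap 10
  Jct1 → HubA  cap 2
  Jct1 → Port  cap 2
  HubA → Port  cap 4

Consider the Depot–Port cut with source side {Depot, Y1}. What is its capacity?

Edges leaving {Depot, Y1}: Depot→Y2 (3), Depot→Port (9), Y1→HubA (10).
Cut capacity = 3 + 9 + 10 = 22.

22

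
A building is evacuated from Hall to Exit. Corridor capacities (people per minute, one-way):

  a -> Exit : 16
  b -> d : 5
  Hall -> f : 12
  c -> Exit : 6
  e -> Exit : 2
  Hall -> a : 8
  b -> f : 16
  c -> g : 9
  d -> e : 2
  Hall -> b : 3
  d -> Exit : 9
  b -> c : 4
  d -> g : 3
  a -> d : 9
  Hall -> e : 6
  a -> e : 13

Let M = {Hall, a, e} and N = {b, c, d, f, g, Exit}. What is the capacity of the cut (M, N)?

Edges leaving {Hall, a, e}: Hall→b (3), Hall→f (12), a→d (9), a→Exit (16), e→Exit (2).
Cut capacity = 3 + 12 + 9 + 16 + 2 = 42.

42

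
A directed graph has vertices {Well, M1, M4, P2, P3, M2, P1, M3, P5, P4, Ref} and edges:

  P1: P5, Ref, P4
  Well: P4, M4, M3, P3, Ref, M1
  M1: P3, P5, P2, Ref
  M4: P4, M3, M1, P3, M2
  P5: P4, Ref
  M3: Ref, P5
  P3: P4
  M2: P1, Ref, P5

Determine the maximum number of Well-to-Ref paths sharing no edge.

4

Assign every edge capacity 1; by Menger, the answer equals the max flow.
Path Well→Ref (+1); total 1.
Path Well→M1→Ref (+1); total 2.
Path Well→M3→Ref (+1); total 3.
Path Well→M4→M2→Ref (+1); total 4.
No residual Well→Ref path; max flow = 4.
Certifying cut of size 4: {Well→M1, Well→M3, Well→M4, Well→Ref}.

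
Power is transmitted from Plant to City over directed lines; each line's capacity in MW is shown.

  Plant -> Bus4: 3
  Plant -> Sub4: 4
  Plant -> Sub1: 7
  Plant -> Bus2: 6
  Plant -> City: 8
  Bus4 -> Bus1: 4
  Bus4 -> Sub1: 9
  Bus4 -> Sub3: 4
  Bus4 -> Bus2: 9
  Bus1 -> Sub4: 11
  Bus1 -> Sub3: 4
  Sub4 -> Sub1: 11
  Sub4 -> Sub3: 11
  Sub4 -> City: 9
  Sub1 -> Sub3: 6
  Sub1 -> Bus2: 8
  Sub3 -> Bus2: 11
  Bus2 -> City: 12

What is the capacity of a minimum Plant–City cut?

27

Augment Plant→City: bottleneck 8, flow now 8.
Augment Plant→Sub4→City: bottleneck 4, flow now 12.
Augment Plant→Bus2→City: bottleneck 6, flow now 18.
Augment Plant→Bus4→Bus2→City: bottleneck 3, flow now 21.
Augment Plant→Sub1→Bus2→City: bottleneck 3, flow now 24.
Augment Plant→Sub1→Bus2→Bus4→Bus1→Sub4→City: bottleneck 3, flow now 27. (uses reverse residual edge)
No augmenting path remains; maximum flow = 27.
By max-flow min-cut, the minimum cut capacity equals the max flow.
In the residual graph, reachable from Plant: {Plant, Sub1, Sub3, Bus2}.
Min-cut edges: Plant→Bus4 (3), Plant→Sub4 (4), Plant→City (8), Bus2→City (12); capacity 3 + 4 + 8 + 12 = 27.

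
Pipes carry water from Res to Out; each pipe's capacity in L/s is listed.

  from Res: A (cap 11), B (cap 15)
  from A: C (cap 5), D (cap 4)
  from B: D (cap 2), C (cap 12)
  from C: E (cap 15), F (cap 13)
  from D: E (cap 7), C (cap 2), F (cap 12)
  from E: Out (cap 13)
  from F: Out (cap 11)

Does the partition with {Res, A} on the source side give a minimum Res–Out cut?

Given cut capacity: 15 + 5 + 4 = 24.
Augment Res→A→C→E→Out: bottleneck 5, flow now 5.
Augment Res→A→D→E→Out: bottleneck 4, flow now 9.
Augment Res→B→C→E→Out: bottleneck 4, flow now 13.
Augment Res→B→C→F→Out: bottleneck 8, flow now 21.
Augment Res→B→D→F→Out: bottleneck 2, flow now 23.
No augmenting path remains; maximum flow = 23.
In the residual graph, reachable from Res: {Res, A, B}.
Min-cut edges: A→C (5), A→D (4), B→C (12), B→D (2); capacity 5 + 4 + 12 + 2 = 23.
Cut capacity 24 exceeds the max flow 23, so it is not minimum.

No — its capacity is 24, but the minimum cut has capacity 23.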